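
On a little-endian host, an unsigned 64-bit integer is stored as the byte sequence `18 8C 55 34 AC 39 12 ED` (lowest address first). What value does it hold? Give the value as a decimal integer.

Little-endian stores the least-significant byte at the lowest address.
Reassemble most-significant byte first: ED 12 39 AC 34 55 8C 18 → 0xED1239AC34558C18.
0xED1239AC34558C18 = 17082779748344892440.

17082779748344892440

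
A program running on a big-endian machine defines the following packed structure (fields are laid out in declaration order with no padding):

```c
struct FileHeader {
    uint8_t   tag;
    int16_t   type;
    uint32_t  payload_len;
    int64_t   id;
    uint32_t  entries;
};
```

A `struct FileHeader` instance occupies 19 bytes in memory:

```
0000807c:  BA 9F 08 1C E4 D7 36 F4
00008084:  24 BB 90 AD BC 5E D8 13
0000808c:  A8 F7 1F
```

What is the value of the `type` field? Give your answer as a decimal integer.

`type` follows `tag` (1 byte), so it starts at byte offset 1 and occupies 2 bytes.
Bytes at offsets 1..2: 9F 08.
In big-endian order the high byte comes first in memory.
The bytes are already most-significant first: 0x9F08.
Top bit is set, so as a signed 16-bit value this is 0x9F08 − 2^16 = -24824.

-24824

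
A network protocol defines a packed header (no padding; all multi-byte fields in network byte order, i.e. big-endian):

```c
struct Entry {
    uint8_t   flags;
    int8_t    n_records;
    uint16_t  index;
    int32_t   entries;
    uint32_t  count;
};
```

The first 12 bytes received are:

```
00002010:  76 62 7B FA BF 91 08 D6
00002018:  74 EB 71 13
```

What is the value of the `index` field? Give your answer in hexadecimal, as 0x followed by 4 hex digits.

0x7BFA

`index` follows `flags` (1 B), `n_records` (1 B), so it starts at offset 1 + 1 = 2 and occupies 2 bytes.
Bytes at offsets 2..3: 7B FA.
Big-endian: lowest address holds the most-significant byte.
The bytes are already most-significant first: 0x7BFA.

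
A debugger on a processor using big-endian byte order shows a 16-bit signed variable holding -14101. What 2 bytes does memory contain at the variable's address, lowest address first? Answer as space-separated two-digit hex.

Two's complement of -14101 in 16 bits: 14101 = 0x3715; invert → 0xC8EA; add 1 → 0xC8EB.
Split into bytes (most-significant first): C8 EB.
In big-endian order the high byte comes first in memory.
So the memory order matches the most-significant-first order: C8 EB.

C8 EB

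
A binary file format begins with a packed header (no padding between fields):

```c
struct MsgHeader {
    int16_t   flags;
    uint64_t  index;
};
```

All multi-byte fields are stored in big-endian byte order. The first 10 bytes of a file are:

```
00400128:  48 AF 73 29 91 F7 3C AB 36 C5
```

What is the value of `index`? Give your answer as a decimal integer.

`index` follows `flags` (2 bytes), so it starts at byte offset 2 and occupies 8 bytes.
Bytes at offsets 2..9: 73 29 91 F7 3C AB 36 C5.
In big-endian order the high byte comes first in memory.
The bytes are already most-significant first: 0x732991F73CAB36C5.
0x732991F73CAB36C5 = 8298324279467652805.

8298324279467652805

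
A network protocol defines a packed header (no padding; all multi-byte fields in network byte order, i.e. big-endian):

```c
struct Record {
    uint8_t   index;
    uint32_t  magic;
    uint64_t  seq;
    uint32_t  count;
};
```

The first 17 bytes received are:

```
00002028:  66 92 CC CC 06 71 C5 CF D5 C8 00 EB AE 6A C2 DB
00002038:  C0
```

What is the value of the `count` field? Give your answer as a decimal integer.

`count` follows `index` (1 B), `magic` (4 B), `seq` (8 B), so it starts at offset 1 + 4 + 8 = 13 and occupies 4 bytes.
Bytes at offsets 13..16: 6A C2 DB C0.
Big-endian stores the most-significant byte at the lowest address.
The bytes are already most-significant first: 0x6AC2DBC0.
0x6AC2DBC0 = 1791155136.

1791155136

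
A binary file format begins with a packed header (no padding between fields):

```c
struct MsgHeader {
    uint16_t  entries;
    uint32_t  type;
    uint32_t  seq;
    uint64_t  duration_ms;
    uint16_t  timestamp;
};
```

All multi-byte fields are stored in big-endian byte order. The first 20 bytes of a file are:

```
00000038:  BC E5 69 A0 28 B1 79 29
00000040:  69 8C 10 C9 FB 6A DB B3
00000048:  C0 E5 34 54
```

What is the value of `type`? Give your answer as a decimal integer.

`type` follows `entries` (2 bytes), so it starts at byte offset 2 and occupies 4 bytes.
Bytes at offsets 2..5: 69 A0 28 B1.
Big-endian stores the most-significant byte at the lowest address.
The bytes are already most-significant first: 0x69A028B1.
0x69A028B1 = 1772103857.

1772103857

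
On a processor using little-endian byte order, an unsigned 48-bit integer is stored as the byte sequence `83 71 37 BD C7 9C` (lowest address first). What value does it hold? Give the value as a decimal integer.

Little-endian: lowest address holds the least-significant byte.
Reassemble most-significant byte first: 9C C7 BD 37 71 83 → 0x9CC7BD377183.
0x9CC7BD377183 = 172381686952323.

172381686952323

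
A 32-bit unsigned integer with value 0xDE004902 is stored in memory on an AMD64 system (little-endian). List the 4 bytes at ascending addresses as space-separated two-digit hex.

Split into bytes (most-significant first): DE 00 49 02.
In little-endian order the low byte comes first in memory.
So at ascending addresses the bytes are 02 49 00 DE.

02 49 00 DE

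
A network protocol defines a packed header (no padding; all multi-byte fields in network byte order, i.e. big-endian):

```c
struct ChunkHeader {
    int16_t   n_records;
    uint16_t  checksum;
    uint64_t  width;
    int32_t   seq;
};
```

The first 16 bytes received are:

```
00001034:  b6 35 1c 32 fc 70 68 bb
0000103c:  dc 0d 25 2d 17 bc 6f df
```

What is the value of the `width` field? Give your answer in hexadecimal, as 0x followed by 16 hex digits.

0xFC7068BBDC0D252D

`width` follows `n_records` (2 B), `checksum` (2 B), so it starts at offset 2 + 2 = 4 and occupies 8 bytes.
Bytes at offsets 4..11: FC 70 68 BB DC 0D 25 2D.
In big-endian order the high byte comes first in memory.
The bytes are already most-significant first: 0xFC7068BBDC0D252D.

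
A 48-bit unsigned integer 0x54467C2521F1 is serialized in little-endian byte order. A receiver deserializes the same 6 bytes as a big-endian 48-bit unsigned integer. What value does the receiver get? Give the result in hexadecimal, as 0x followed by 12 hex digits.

0xF121257C4654

Stored little-endian, the bytes at ascending addresses are F1 21 25 7C 46 54.
Read back as big-endian, the last byte is least significant, giving 0xF121257C4654.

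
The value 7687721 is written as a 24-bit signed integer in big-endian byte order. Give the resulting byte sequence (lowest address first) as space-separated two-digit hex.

75 4E 29

7687721 in hexadecimal, padded to 24 bits, is 0x754E29.
Split into bytes (most-significant first): 75 4E 29.
Big-endian: lowest address holds the most-significant byte.
So the memory order matches the most-significant-first order: 75 4E 29.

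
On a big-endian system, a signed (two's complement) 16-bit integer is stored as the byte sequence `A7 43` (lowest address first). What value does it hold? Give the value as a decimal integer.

In big-endian order the high byte comes first in memory.
The bytes are already most-significant first: 0xA743.
Top bit is set, so as a signed 16-bit value this is 0xA743 − 2^16 = -22717.

-22717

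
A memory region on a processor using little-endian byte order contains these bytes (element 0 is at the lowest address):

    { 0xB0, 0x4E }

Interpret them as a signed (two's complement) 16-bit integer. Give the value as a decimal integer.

20144

In little-endian order the low byte comes first in memory.
Reassemble most-significant byte first: 4E B0 → 0x4EB0.
0x4EB0 = 20144.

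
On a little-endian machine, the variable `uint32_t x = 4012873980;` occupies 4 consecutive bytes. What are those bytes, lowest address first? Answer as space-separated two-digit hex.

4012873980 in hexadecimal, padded to 32 bits, is 0xEF2F98FC.
Split into bytes (most-significant first): EF 2F 98 FC.
In little-endian order the low byte comes first in memory.
So at ascending addresses the bytes are FC 98 2F EF.

FC 98 2F EF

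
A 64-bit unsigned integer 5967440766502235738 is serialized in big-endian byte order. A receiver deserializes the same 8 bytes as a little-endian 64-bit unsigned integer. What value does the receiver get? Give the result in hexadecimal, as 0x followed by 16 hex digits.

0x5AEE8CA1C29BD052

5967440766502235738 in 64-bit hexadecimal is 0x52D09BC2A18CEE5A.
Stored big-endian, the bytes at ascending addresses are 52 D0 9B C2 A1 8C EE 5A.
Read back as little-endian, the first byte is least significant, giving 0x5AEE8CA1C29BD052.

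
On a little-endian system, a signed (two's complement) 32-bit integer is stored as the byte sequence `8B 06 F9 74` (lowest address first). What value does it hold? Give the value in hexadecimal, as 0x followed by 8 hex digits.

In little-endian order the low byte comes first in memory.
Reassemble most-significant byte first: 74 F9 06 8B → 0x74F9068B.

0x74F9068B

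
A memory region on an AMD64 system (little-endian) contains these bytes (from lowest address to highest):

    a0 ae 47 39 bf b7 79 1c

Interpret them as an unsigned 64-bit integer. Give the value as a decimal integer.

In little-endian order the low byte comes first in memory.
Reassemble most-significant byte first: 1C 79 B7 BF 39 47 AE A0 → 0x1C79B7BF3947AEA0.
0x1C79B7BF3947AEA0 = 2051873137171607200.

2051873137171607200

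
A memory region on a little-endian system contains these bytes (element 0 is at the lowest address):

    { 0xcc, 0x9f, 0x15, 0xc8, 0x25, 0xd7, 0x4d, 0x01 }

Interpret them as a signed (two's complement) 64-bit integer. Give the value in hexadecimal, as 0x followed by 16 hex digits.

In little-endian order the low byte comes first in memory.
Reassemble most-significant byte first: 01 4D D7 25 C8 15 9F CC → 0x014DD725C8159FCC.

0x014DD725C8159FCC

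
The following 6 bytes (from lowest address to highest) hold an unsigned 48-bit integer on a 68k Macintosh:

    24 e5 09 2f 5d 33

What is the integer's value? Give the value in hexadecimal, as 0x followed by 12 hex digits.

Big-endian: lowest address holds the most-significant byte.
The bytes are already most-significant first: 0x24E5092F5D33.

0x24E5092F5D33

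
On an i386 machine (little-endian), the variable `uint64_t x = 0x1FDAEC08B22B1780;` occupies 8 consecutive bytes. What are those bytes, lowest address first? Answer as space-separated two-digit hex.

80 17 2B B2 08 EC DA 1F

Split into bytes (most-significant first): 1F DA EC 08 B2 2B 17 80.
In little-endian order the low byte comes first in memory.
So at ascending addresses the bytes are 80 17 2B B2 08 EC DA 1F.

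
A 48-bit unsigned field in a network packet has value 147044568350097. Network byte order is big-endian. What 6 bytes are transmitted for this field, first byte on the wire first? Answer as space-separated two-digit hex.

85 BC 7B 43 3D 91

147044568350097 in hexadecimal, padded to 48 bits, is 0x85BC7B433D91.
Split into bytes (most-significant first): 85 BC 7B 43 3D 91.
Big-endian stores the most-significant byte at the lowest address.
So the memory order matches the most-significant-first order: 85 BC 7B 43 3D 91.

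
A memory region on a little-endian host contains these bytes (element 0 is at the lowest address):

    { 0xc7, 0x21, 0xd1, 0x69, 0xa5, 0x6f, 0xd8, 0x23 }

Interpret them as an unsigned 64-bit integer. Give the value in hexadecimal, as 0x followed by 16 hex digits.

Little-endian: lowest address holds the least-significant byte.
Reassemble most-significant byte first: 23 D8 6F A5 69 D1 21 C7 → 0x23D86FA569D121C7.

0x23D86FA569D121C7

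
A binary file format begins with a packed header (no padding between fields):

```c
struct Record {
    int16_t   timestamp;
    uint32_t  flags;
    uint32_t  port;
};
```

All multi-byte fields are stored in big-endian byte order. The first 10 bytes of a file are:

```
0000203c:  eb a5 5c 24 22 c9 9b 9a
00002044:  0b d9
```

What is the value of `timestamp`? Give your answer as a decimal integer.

`timestamp` is the first field, at byte offset 0, occupying 2 bytes.
Bytes at offsets 0..1: EB A5.
In big-endian order the high byte comes first in memory.
The bytes are already most-significant first: 0xEBA5.
Top bit is set, so as a signed 16-bit value this is 0xEBA5 − 2^16 = -5211.

-5211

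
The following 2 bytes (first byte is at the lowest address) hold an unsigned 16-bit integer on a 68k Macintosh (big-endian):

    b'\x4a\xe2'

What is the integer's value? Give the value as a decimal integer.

Big-endian: lowest address holds the most-significant byte.
The bytes are already most-significant first: 0x4AE2.
0x4AE2 = 19170.

19170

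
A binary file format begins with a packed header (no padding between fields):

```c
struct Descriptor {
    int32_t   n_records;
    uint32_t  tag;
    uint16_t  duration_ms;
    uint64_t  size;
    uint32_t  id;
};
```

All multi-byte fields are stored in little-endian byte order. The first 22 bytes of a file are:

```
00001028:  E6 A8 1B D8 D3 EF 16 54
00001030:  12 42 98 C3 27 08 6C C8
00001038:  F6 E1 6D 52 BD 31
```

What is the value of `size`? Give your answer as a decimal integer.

`size` follows `n_records` (4 B), `tag` (4 B), `duration_ms` (2 B), so it starts at offset 4 + 4 + 2 = 10 and occupies 8 bytes.
Bytes at offsets 10..17: 98 C3 27 08 6C C8 F6 E1.
Little-endian stores the least-significant byte at the lowest address.
Reassemble most-significant byte first: E1 F6 C8 6C 08 27 C3 98 → 0xE1F6C86C0827C398.
0xE1F6C86C0827C398 = 16282421869123453848.

16282421869123453848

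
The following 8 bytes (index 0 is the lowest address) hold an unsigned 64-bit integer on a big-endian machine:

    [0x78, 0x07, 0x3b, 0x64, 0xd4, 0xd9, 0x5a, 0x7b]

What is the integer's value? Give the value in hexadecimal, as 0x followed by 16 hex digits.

Big-endian: lowest address holds the most-significant byte.
The bytes are already most-significant first: 0x78073B64D4D95A7B.

0x78073B64D4D95A7B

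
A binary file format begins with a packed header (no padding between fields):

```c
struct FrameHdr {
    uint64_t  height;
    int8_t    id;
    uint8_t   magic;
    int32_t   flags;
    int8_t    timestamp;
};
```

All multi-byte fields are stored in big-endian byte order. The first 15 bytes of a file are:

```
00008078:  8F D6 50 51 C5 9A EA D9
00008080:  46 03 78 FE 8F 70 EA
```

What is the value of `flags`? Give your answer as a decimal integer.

`flags` follows `height` (8 B), `id` (1 B), `magic` (1 B), so it starts at offset 8 + 1 + 1 = 10 and occupies 4 bytes.
Bytes at offsets 10..13: 78 FE 8F 70.
Big-endian: lowest address holds the most-significant byte.
The bytes are already most-significant first: 0x78FE8F70.
0x78FE8F70 = 2029948784.

2029948784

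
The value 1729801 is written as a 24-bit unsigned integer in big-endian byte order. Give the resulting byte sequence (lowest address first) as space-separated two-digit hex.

1A 65 09

1729801 in hexadecimal, padded to 24 bits, is 0x1A6509.
Split into bytes (most-significant first): 1A 65 09.
Big-endian: lowest address holds the most-significant byte.
So the memory order matches the most-significant-first order: 1A 65 09.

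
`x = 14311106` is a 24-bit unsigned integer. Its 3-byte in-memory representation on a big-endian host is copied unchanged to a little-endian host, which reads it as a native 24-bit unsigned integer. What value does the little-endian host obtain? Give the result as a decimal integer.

14311106 in 24-bit hexadecimal is 0xDA5EC2.
Stored big-endian, the bytes at ascending addresses are DA 5E C2.
Read back as little-endian, the first byte is least significant, giving 0xC25EDA.
0xC25EDA = 12738266.

12738266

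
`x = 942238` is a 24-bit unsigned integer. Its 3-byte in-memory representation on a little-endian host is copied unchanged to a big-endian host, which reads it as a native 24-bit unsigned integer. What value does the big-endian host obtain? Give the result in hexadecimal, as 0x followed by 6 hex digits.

0x9E600E

942238 in 24-bit hexadecimal is 0x0E609E.
Stored little-endian, the bytes at ascending addresses are 9E 60 0E.
Read back as big-endian, the last byte is least significant, giving 0x9E600E.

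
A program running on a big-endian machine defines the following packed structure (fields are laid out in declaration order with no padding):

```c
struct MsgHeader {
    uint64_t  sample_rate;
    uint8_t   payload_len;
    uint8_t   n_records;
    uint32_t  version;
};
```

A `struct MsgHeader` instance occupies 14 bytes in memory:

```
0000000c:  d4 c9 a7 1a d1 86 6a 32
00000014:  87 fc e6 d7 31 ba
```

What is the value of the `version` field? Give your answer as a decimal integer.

`version` follows `sample_rate` (8 B), `payload_len` (1 B), `n_records` (1 B), so it starts at offset 8 + 1 + 1 = 10 and occupies 4 bytes.
Bytes at offsets 10..13: E6 D7 31 BA.
Big-endian stores the most-significant byte at the lowest address.
The bytes are already most-significant first: 0xE6D731BA.
0xE6D731BA = 3872862650.

3872862650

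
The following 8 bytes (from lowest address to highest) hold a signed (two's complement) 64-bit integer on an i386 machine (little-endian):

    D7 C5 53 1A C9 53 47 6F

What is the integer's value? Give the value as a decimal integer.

8018469784751687127

Little-endian: lowest address holds the least-significant byte.
Reassemble most-significant byte first: 6F 47 53 C9 1A 53 C5 D7 → 0x6F4753C91A53C5D7.
0x6F4753C91A53C5D7 = 8018469784751687127.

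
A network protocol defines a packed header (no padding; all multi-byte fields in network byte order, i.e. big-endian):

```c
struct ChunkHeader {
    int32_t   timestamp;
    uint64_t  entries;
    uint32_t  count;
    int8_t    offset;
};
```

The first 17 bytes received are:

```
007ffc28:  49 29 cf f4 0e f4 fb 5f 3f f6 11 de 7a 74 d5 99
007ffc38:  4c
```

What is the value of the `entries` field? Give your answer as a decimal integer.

1077762597361947102

`entries` follows `timestamp` (4 bytes), so it starts at byte offset 4 and occupies 8 bytes.
Bytes at offsets 4..11: 0E F4 FB 5F 3F F6 11 DE.
Big-endian stores the most-significant byte at the lowest address.
The bytes are already most-significant first: 0x0EF4FB5F3FF611DE.
0x0EF4FB5F3FF611DE = 1077762597361947102.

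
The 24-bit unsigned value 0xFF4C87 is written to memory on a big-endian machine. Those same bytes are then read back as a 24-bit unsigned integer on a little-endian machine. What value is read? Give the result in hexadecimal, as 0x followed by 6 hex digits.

Stored big-endian, the bytes at ascending addresses are FF 4C 87.
Read back as little-endian, the first byte is least significant, giving 0x874CFF.

0x874CFF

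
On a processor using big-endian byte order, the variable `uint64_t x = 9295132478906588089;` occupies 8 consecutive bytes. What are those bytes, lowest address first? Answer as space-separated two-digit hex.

9295132478906588089 in hexadecimal, padded to 64 bits, is 0x80FEF1BDE96C5BB9.
Split into bytes (most-significant first): 80 FE F1 BD E9 6C 5B B9.
In big-endian order the high byte comes first in memory.
So the memory order matches the most-significant-first order: 80 FE F1 BD E9 6C 5B B9.

80 FE F1 BD E9 6C 5B B9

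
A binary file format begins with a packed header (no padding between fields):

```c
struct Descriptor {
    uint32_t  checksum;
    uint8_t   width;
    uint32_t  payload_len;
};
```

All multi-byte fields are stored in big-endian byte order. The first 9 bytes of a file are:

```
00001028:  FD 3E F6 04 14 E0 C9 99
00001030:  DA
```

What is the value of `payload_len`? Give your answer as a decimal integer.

`payload_len` follows `checksum` (4 B), `width` (1 B), so it starts at offset 4 + 1 = 5 and occupies 4 bytes.
Bytes at offsets 5..8: E0 C9 99 DA.
Big-endian: lowest address holds the most-significant byte.
The bytes are already most-significant first: 0xE0C999DA.
0xE0C999DA = 3771308506.

3771308506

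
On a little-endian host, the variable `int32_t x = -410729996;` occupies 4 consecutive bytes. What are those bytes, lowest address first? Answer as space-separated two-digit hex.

Two's complement of -410729996 in 32 bits: 410729996 = 0x187B3E0C; invert → 0xE784C1F3; add 1 → 0xE784C1F4.
Split into bytes (most-significant first): E7 84 C1 F4.
In little-endian order the low byte comes first in memory.
So at ascending addresses the bytes are F4 C1 84 E7.

F4 C1 84 E7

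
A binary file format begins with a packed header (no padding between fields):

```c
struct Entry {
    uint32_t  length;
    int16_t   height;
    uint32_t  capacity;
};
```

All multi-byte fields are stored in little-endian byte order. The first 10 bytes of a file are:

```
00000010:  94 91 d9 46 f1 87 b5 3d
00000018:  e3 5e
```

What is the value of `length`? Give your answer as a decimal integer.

`length` is the first field, at byte offset 0, occupying 4 bytes.
Bytes at offsets 0..3: 94 91 D9 46.
Little-endian stores the least-significant byte at the lowest address.
Reassemble most-significant byte first: 46 D9 91 94 → 0x46D99194.
0x46D99194 = 1188663700.

1188663700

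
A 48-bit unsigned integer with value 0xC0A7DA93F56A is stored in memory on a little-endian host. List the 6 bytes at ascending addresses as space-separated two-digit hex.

Split into bytes (most-significant first): C0 A7 DA 93 F5 6A.
Little-endian stores the least-significant byte at the lowest address.
So at ascending addresses the bytes are 6A F5 93 DA A7 C0.

6A F5 93 DA A7 C0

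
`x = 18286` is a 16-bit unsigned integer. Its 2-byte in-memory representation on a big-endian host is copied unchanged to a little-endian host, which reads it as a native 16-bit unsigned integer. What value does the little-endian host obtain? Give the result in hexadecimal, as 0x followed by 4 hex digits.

0x6E47

18286 in 16-bit hexadecimal is 0x476E.
Stored big-endian, the bytes at ascending addresses are 47 6E.
Read back as little-endian, the first byte is least significant, giving 0x6E47.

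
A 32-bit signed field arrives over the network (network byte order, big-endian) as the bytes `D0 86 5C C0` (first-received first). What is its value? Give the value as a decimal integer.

Big-endian stores the most-significant byte at the lowest address.
The bytes are already most-significant first: 0xD0865CC0.
Top bit is set, so as a signed 32-bit value this is 0xD0865CC0 − 2^32 = -796500800.

-796500800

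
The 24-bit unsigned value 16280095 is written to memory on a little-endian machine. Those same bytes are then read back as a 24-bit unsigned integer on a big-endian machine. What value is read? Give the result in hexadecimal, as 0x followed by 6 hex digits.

16280095 in 24-bit hexadecimal is 0xF86A1F.
Stored little-endian, the bytes at ascending addresses are 1F 6A F8.
Read back as big-endian, the last byte is least significant, giving 0x1F6AF8.

0x1F6AF8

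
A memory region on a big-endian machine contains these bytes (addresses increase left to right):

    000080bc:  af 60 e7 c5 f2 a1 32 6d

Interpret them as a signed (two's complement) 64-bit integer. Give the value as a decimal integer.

Big-endian: lowest address holds the most-significant byte.
The bytes are already most-significant first: 0xAF60E7C5F2A1326D.
Top bit is set, so as a signed 64-bit value this is 0xAF60E7C5F2A1326D − 2^64 = -5809388681942715795.

-5809388681942715795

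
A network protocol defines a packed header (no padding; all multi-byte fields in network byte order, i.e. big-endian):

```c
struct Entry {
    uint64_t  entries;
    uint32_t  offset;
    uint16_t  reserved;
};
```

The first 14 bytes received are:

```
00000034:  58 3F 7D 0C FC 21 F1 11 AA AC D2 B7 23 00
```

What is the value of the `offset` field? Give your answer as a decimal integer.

2863452855

`offset` follows `entries` (8 bytes), so it starts at byte offset 8 and occupies 4 bytes.
Bytes at offsets 8..11: AA AC D2 B7.
In big-endian order the high byte comes first in memory.
The bytes are already most-significant first: 0xAAACD2B7.
0xAAACD2B7 = 2863452855.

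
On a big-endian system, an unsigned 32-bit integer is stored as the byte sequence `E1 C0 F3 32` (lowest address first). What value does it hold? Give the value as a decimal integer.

3787518770

Big-endian stores the most-significant byte at the lowest address.
The bytes are already most-significant first: 0xE1C0F332.
0xE1C0F332 = 3787518770.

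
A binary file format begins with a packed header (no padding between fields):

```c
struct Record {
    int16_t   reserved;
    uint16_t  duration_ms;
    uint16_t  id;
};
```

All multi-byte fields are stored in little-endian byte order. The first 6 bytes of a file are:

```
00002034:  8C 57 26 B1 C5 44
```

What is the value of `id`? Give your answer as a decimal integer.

`id` follows `reserved` (2 B), `duration_ms` (2 B), so it starts at offset 2 + 2 = 4 and occupies 2 bytes.
Bytes at offsets 4..5: C5 44.
In little-endian order the low byte comes first in memory.
Reassemble most-significant byte first: 44 C5 → 0x44C5.
0x44C5 = 17605.

17605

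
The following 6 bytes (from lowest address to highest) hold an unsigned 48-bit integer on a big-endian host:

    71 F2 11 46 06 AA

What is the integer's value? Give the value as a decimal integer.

125284485826218

Big-endian stores the most-significant byte at the lowest address.
The bytes are already most-significant first: 0x71F2114606AA.
0x71F2114606AA = 125284485826218.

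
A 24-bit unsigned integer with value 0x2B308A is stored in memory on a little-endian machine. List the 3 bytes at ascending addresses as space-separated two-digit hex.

8A 30 2B

Split into bytes (most-significant first): 2B 30 8A.
Little-endian: lowest address holds the least-significant byte.
So at ascending addresses the bytes are 8A 30 2B.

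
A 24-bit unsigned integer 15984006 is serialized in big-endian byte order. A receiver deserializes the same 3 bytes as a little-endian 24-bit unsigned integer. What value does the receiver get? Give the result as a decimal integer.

8840691

15984006 in 24-bit hexadecimal is 0xF3E586.
Stored big-endian, the bytes at ascending addresses are F3 E5 86.
Read back as little-endian, the first byte is least significant, giving 0x86E5F3.
0x86E5F3 = 8840691.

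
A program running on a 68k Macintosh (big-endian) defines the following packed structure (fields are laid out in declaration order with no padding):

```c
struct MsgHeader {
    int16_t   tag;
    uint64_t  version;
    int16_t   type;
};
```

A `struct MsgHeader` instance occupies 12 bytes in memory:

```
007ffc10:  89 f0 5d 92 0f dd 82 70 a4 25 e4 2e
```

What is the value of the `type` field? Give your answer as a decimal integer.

-7122

`type` follows `tag` (2 B), `version` (8 B), so it starts at offset 2 + 8 = 10 and occupies 2 bytes.
Bytes at offsets 10..11: E4 2E.
In big-endian order the high byte comes first in memory.
The bytes are already most-significant first: 0xE42E.
Top bit is set, so as a signed 16-bit value this is 0xE42E − 2^16 = -7122.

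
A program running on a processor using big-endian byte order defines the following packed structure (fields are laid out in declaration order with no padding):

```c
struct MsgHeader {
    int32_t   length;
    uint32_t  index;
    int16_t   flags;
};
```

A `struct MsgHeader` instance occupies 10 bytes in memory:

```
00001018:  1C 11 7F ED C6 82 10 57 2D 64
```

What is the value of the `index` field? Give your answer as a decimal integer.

`index` follows `length` (4 bytes), so it starts at byte offset 4 and occupies 4 bytes.
Bytes at offsets 4..7: C6 82 10 57.
Big-endian stores the most-significant byte at the lowest address.
The bytes are already most-significant first: 0xC6821057.
0xC6821057 = 3330412631.

3330412631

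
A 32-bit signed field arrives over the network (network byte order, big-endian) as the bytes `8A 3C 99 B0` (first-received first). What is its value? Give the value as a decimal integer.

-1975739984

Big-endian stores the most-significant byte at the lowest address.
The bytes are already most-significant first: 0x8A3C99B0.
Top bit is set, so as a signed 32-bit value this is 0x8A3C99B0 − 2^32 = -1975739984.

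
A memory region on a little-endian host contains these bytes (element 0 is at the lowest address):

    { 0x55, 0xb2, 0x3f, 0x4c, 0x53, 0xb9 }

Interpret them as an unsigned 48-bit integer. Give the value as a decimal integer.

203767412666965

Little-endian: lowest address holds the least-significant byte.
Reassemble most-significant byte first: B9 53 4C 3F B2 55 → 0xB9534C3FB255.
0xB9534C3FB255 = 203767412666965.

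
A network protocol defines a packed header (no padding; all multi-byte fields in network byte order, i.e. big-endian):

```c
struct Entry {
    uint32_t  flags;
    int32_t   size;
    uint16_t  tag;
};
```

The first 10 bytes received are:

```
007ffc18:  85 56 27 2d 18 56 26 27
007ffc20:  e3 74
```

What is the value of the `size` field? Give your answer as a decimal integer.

`size` follows `flags` (4 bytes), so it starts at byte offset 4 and occupies 4 bytes.
Bytes at offsets 4..7: 18 56 26 27.
Big-endian stores the most-significant byte at the lowest address.
The bytes are already most-significant first: 0x18562627.
0x18562627 = 408299047.

408299047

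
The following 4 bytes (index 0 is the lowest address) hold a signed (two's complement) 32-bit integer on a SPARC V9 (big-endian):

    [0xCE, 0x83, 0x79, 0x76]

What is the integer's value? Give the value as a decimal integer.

Big-endian stores the most-significant byte at the lowest address.
The bytes are already most-significant first: 0xCE837976.
Top bit is set, so as a signed 32-bit value this is 0xCE837976 − 2^32 = -830244490.

-830244490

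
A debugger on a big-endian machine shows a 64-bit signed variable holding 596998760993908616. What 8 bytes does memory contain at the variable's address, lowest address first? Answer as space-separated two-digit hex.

596998760993908616 in hexadecimal, padded to 64 bits, is 0x0848F735C863E788.
Split into bytes (most-significant first): 08 48 F7 35 C8 63 E7 88.
In big-endian order the high byte comes first in memory.
So the memory order matches the most-significant-first order: 08 48 F7 35 C8 63 E7 88.

08 48 F7 35 C8 63 E7 88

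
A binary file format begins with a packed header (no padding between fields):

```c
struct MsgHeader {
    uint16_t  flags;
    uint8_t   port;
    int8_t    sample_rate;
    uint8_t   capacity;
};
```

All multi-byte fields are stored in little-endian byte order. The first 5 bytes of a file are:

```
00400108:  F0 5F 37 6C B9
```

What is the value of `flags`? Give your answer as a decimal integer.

24560

`flags` is the first field, at byte offset 0, occupying 2 bytes.
Bytes at offsets 0..1: F0 5F.
Little-endian stores the least-significant byte at the lowest address.
Reassemble most-significant byte first: 5F F0 → 0x5FF0.
0x5FF0 = 24560.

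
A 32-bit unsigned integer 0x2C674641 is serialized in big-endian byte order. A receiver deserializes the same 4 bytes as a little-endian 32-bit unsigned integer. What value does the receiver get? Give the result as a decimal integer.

1095132972

Stored big-endian, the bytes at ascending addresses are 2C 67 46 41.
Read back as little-endian, the first byte is least significant, giving 0x4146672C.
0x4146672C = 1095132972.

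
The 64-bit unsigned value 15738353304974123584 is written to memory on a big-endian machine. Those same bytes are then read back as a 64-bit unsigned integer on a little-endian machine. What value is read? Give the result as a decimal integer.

4675461046987418074

15738353304974123584 in 64-bit hexadecimal is 0xDA69DCF20C93E240.
Stored big-endian, the bytes at ascending addresses are DA 69 DC F2 0C 93 E2 40.
Read back as little-endian, the first byte is least significant, giving 0x40E2930CF2DC69DA.
0x40E2930CF2DC69DA = 4675461046987418074.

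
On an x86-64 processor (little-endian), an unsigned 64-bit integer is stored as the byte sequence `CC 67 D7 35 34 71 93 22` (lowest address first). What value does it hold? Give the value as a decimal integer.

In little-endian order the low byte comes first in memory.
Reassemble most-significant byte first: 22 93 71 34 35 D7 67 CC → 0x2293713435D767CC.
0x2293713435D767CC = 2491459487921563596.

2491459487921563596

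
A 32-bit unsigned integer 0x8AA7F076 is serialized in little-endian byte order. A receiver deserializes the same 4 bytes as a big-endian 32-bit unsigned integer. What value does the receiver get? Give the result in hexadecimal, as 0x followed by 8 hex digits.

0x76F0A78A

Stored little-endian, the bytes at ascending addresses are 76 F0 A7 8A.
Read back as big-endian, the last byte is least significant, giving 0x76F0A78A.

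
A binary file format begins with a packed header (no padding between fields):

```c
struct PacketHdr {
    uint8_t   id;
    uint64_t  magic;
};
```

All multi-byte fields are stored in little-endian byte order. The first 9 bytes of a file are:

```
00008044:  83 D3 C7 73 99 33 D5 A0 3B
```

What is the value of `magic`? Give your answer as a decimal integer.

`magic` follows `id` (1 byte), so it starts at byte offset 1 and occupies 8 bytes.
Bytes at offsets 1..8: D3 C7 73 99 33 D5 A0 3B.
Little-endian stores the least-significant byte at the lowest address.
Reassemble most-significant byte first: 3B A0 D5 33 99 73 C7 D3 → 0x3BA0D5339973C7D3.
0x3BA0D5339973C7D3 = 4296668462106003411.

4296668462106003411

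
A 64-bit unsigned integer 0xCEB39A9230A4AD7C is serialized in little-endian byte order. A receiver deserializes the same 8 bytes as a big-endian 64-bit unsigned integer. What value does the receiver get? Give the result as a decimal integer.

8984017360199005134

Stored little-endian, the bytes at ascending addresses are 7C AD A4 30 92 9A B3 CE.
Read back as big-endian, the last byte is least significant, giving 0x7CADA430929AB3CE.
0x7CADA430929AB3CE = 8984017360199005134.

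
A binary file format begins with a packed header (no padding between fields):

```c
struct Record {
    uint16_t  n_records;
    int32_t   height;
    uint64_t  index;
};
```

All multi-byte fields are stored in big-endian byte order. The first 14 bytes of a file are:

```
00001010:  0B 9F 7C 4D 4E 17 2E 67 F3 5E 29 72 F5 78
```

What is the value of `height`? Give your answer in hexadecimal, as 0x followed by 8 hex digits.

`height` follows `n_records` (2 bytes), so it starts at byte offset 2 and occupies 4 bytes.
Bytes at offsets 2..5: 7C 4D 4E 17.
Big-endian stores the most-significant byte at the lowest address.
The bytes are already most-significant first: 0x7C4D4E17.

0x7C4D4E17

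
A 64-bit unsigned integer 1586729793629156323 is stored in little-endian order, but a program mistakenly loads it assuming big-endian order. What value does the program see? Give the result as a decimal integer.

1586729793629156323 in 64-bit hexadecimal is 0x1605325727CB73E3.
Stored little-endian, the bytes at ascending addresses are E3 73 CB 27 57 32 05 16.
Read back as big-endian, the last byte is least significant, giving 0xE373CB2757320516.
0xE373CB2757320516 = 16389666838758425878.

16389666838758425878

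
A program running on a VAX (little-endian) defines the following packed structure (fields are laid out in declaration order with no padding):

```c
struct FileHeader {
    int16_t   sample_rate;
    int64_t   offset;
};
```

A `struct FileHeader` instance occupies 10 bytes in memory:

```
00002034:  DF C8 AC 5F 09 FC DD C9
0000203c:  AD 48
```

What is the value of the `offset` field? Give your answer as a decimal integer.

`offset` follows `sample_rate` (2 bytes), so it starts at byte offset 2 and occupies 8 bytes.
Bytes at offsets 2..9: AC 5F 09 FC DD C9 AD 48.
In little-endian order the low byte comes first in memory.
Reassemble most-significant byte first: 48 AD C9 DD FC 09 5F AC → 0x48ADC9DDFC095FAC.
0x48ADC9DDFC095FAC = 5237063896955183020.

5237063896955183020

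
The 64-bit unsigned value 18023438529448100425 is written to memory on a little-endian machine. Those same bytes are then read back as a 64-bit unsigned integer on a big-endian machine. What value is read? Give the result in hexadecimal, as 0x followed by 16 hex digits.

0x49C2D7AAD91D20FA

18023438529448100425 in 64-bit hexadecimal is 0xFA201DD9AAD7C249.
Stored little-endian, the bytes at ascending addresses are 49 C2 D7 AA D9 1D 20 FA.
Read back as big-endian, the last byte is least significant, giving 0x49C2D7AAD91D20FA.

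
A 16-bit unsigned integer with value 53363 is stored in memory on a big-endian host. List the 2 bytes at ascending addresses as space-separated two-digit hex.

53363 in hexadecimal, padded to 16 bits, is 0xD073.
Split into bytes (most-significant first): D0 73.
Big-endian stores the most-significant byte at the lowest address.
So the memory order matches the most-significant-first order: D0 73.

D0 73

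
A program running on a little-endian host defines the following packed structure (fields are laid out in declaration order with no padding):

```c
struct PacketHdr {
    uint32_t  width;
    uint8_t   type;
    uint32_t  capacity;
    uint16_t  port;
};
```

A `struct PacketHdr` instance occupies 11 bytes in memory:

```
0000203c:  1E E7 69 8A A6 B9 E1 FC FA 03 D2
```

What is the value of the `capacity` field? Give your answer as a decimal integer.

4210876857

`capacity` follows `width` (4 B), `type` (1 B), so it starts at offset 4 + 1 = 5 and occupies 4 bytes.
Bytes at offsets 5..8: B9 E1 FC FA.
Little-endian stores the least-significant byte at the lowest address.
Reassemble most-significant byte first: FA FC E1 B9 → 0xFAFCE1B9.
0xFAFCE1B9 = 4210876857.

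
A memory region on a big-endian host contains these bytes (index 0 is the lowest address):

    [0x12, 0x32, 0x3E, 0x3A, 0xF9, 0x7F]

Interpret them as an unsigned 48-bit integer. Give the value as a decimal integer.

Big-endian: lowest address holds the most-significant byte.
The bytes are already most-significant first: 0x12323E3AF97F.
0x12323E3AF97F = 20007001717119.

20007001717119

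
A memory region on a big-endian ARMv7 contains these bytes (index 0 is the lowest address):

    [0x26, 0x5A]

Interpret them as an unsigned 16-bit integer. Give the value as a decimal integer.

9818

In big-endian order the high byte comes first in memory.
The bytes are already most-significant first: 0x265A.
0x265A = 9818.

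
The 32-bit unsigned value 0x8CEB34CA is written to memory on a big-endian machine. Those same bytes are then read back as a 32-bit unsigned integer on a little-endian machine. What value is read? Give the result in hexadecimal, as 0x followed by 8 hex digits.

Stored big-endian, the bytes at ascending addresses are 8C EB 34 CA.
Read back as little-endian, the first byte is least significant, giving 0xCA34EB8C.

0xCA34EB8C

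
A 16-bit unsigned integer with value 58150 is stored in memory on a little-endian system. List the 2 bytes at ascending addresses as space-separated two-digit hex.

26 E3

58150 in hexadecimal, padded to 16 bits, is 0xE326.
Split into bytes (most-significant first): E3 26.
Little-endian: lowest address holds the least-significant byte.
So at ascending addresses the bytes are 26 E3.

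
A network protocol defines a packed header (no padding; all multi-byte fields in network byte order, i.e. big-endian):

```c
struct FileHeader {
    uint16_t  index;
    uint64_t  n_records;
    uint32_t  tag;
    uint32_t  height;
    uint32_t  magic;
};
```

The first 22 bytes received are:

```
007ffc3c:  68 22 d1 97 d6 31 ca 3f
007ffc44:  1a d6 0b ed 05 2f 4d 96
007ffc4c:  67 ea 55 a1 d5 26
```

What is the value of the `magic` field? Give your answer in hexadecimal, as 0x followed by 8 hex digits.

`magic` follows `index` (2 B), `n_records` (8 B), `tag` (4 B), `height` (4 B), so it starts at offset 2 + 8 + 4 + 4 = 18 and occupies 4 bytes.
Bytes at offsets 18..21: 55 A1 D5 26.
Big-endian stores the most-significant byte at the lowest address.
The bytes are already most-significant first: 0x55A1D526.

0x55A1D526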